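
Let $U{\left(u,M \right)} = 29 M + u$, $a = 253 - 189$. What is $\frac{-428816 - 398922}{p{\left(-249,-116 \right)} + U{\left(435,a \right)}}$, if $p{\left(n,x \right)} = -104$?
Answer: $- \frac{827738}{2187} \approx -378.48$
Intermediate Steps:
$a = 64$
$U{\left(u,M \right)} = u + 29 M$
$\frac{-428816 - 398922}{p{\left(-249,-116 \right)} + U{\left(435,a \right)}} = \frac{-428816 - 398922}{-104 + \left(435 + 29 \cdot 64\right)} = - \frac{827738}{-104 + \left(435 + 1856\right)} = - \frac{827738}{-104 + 2291} = - \frac{827738}{2187}$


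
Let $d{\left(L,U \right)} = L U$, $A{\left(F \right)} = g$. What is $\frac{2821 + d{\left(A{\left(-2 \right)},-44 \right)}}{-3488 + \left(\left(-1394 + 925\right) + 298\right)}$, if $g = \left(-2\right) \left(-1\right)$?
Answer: $- \frac{2733}{3659} \approx -0.74693$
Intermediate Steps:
$g = 2$
$A{\left(F \right)} = 2$
$\frac{2821 + d{\left(A{\left(-2 \right)},-44 \right)}}{-3488 + \left(\left(-1394 + 925\right) + 298\right)} = \frac{2821 + 2 \left(-44\right)}{-3488 + \left(\left(-1394 + 925\right) + 298\right)} = \frac{2821 - 88}{-3488 + \left(-469 + 298\right)} = \frac{2733}{-3488 - 171} = \frac{2733}{-3659} = 2733 \left(- \frac{1}{3659}\right) = - \frac{2733}{3659}$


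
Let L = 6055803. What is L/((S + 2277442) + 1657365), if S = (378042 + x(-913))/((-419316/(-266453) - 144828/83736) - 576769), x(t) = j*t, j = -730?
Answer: 55505942810800709445/36065418870458883841 ≈ 1.5390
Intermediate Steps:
x(t) = -730*t
S = -647369261300696/357464034021785 (S = (378042 - 730*(-913))/((-419316/(-266453) - 144828/83736) - 576769) = (378042 + 666490)/((-419316*(-1/266453) - 144828*1/83736) - 576769) = 1044532/((419316/266453 - 4023/2326) - 576769) = 1044532/(-96611403/619769678 - 576769) = 1044532/(-357464034021785/619769678) = 1044532*(-619769678/357464034021785) = -647369261300696/357464034021785 ≈ -1.8110)
L/((S + 2277442) + 1657365) = 6055803/((-647369261300696/357464034021785 + 2277442) + 1657365) = 6055803/(814102957201380773274/357464034021785 + 1657365) = 6055803/(1406551335947896469799/357464034021785) = 6055803*(357464034021785/1406551335947896469799) = 55505942810800709445/36065418870458883841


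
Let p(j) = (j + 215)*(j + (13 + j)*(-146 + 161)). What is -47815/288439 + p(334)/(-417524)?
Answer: -897081237989/120430205036 ≈ -7.4490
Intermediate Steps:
p(j) = (195 + 16*j)*(215 + j) (p(j) = (215 + j)*(j + (13 + j)*15) = (215 + j)*(j + (195 + 15*j)) = (215 + j)*(195 + 16*j) = (195 + 16*j)*(215 + j))
-47815/288439 + p(334)/(-417524) = -47815/288439 + (41925 + 16*334² + 3635*334)/(-417524) = -47815*1/288439 + (41925 + 16*111556 + 1214090)*(-1/417524) = -47815/288439 + (41925 + 1784896 + 1214090)*(-1/417524) = -47815/288439 + 3040911*(-1/417524) = -47815/288439 - 3040911/417524 = -897081237989/120430205036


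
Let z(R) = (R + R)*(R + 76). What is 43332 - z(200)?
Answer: -67068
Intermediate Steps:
z(R) = 2*R*(76 + R) (z(R) = (2*R)*(76 + R) = 2*R*(76 + R))
43332 - z(200) = 43332 - 2*200*(76 + 200) = 43332 - 2*200*276 = 43332 - 1*110400 = 43332 - 110400 = -67068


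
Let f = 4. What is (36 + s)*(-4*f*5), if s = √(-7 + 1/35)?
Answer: -2880 - 32*I*√2135/7 ≈ -2880.0 - 211.23*I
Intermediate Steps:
s = 2*I*√2135/35 (s = √(-7 + 1/35) = √(-244/35) = 2*I*√2135/35 ≈ 2.6403*I)
(36 + s)*(-4*f*5) = (36 + 2*I*√2135/35)*(-4*4*5) = (36 + 2*I*√2135/35)*(-16*5) = (36 + 2*I*√2135/35)*(-80) = -2880 - 32*I*√2135/7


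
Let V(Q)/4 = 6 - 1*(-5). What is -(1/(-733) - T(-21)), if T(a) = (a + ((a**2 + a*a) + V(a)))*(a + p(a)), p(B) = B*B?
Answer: 278613301/733 ≈ 3.8010e+5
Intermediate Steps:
V(Q) = 44 (V(Q) = 4*(6 - 1*(-5)) = 4*(6 + 5) = 4*11 = 44)
p(B) = B**2
T(a) = (a + a**2)*(44 + a + 2*a**2) (T(a) = (a + ((a**2 + a*a) + 44))*(a + a**2) = (a + ((a**2 + a**2) + 44))*(a + a**2) = (a + (2*a**2 + 44))*(a + a**2) = (a + (44 + 2*a**2))*(a + a**2) = (44 + a + 2*a**2)*(a + a**2) = (a + a**2)*(44 + a + 2*a**2))
-(1/(-733) - T(-21)) = -(1/(-733) - (-21)*(44 + 2*(-21)**3 + 3*(-21)**2 + 45*(-21))) = -(-1/733 - (-21)*(44 + 2*(-9261) + 3*441 - 945)) = -(-1/733 - (-21)*(44 - 18522 + 1323 - 945)) = -(-1/733 - (-21)*(-18100)) = -(-1/733 - 1*380100) = -(-1/733 - 380100) = -1*(-278613301/733) = 278613301/733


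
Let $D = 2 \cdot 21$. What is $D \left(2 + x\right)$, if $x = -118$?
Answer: $-4872$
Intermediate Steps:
$D = 42$
$D \left(2 + x\right) = 42 \left(2 - 118\right) = 42 \left(-116\right) = -4872$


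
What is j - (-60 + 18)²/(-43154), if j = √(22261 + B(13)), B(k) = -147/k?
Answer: 882/21577 + √3760198/13 ≈ 149.20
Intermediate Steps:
j = √3760198/13 (j = √(22261 - 147/13) = √(289246/13) = √3760198/13 ≈ 149.16)
j - (-60 + 18)²/(-43154) = √3760198/13 - (-60 + 18)²/(-43154) = √3760198/13 - (-42)²*(-1)/43154 = √3760198/13 - 1764*(-1)/43154 = √3760198/13 - 1*(-882/21577) = √3760198/13 + 882/21577 = 882/21577 + √3760198/13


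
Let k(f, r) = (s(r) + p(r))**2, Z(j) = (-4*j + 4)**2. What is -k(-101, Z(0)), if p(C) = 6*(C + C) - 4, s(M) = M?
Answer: -41616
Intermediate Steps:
Z(j) = (4 - 4*j)**2
p(C) = -4 + 12*C (p(C) = 6*(2*C) - 4 = 12*C - 4 = -4 + 12*C)
k(f, r) = (-4 + 13*r)**2 (k(f, r) = (r + (-4 + 12*r))**2 = (-4 + 13*r)**2)
-k(-101, Z(0)) = -(-4 + 13*(16*(-1 + 0)**2))**2 = -(-4 + 13*(16*(-1)**2))**2 = -(-4 + 13*(16*1))**2 = -(-4 + 13*16)**2 = -(-4 + 208)**2 = -1*204**2 = -1*41616 = -41616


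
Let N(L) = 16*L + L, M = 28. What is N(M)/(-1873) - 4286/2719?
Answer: -9321922/5092687 ≈ -1.8305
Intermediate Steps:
N(L) = 17*L
N(M)/(-1873) - 4286/2719 = (17*28)/(-1873) - 4286/2719 = 476*(-1/1873) - 4286*1/2719 = -476/1873 - 4286/2719 = -9321922/5092687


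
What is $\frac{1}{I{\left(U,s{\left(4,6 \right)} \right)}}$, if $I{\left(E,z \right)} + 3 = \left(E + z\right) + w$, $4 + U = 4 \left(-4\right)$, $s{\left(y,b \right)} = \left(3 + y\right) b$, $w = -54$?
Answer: $- \frac{1}{35} \approx -0.028571$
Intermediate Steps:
$s{\left(y,b \right)} = b \left(3 + y\right)$
$U = -20$ ($U = -4 + 4 \left(-4\right) = -4 - 16 = -20$)
$I{\left(E,z \right)} = -57 + E + z$ ($I{\left(E,z \right)} = -3 - \left(54 - E - z\right) = -3 + \left(-54 + E + z\right) = -57 + E + z$)
$\frac{1}{I{\left(U,s{\left(4,6 \right)} \right)}} = \frac{1}{-57 - 20 + 6 \left(3 + 4\right)} = \frac{1}{-57 - 20 + 6 \cdot 7} = \frac{1}{-57 - 20 + 42} = \frac{1}{-35} = - \frac{1}{35}$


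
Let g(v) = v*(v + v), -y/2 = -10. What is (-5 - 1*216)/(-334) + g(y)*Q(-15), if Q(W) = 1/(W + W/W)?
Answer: -132053/2338 ≈ -56.481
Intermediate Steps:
Q(W) = 1/(1 + W) (Q(W) = 1/(W + 1) = 1/(1 + W))
y = 20 (y = -2*(-10) = 20)
g(v) = 2*v² (g(v) = v*(2*v) = 2*v²)
(-5 - 1*216)/(-334) + g(y)*Q(-15) = (-5 - 1*216)/(-334) + (2*20²)/(1 - 15) = (-5 - 216)*(-1/334) + (2*400)/(-14) = -221*(-1/334) + 800*(-1/14) = 221/334 - 400/7 = -132053/2338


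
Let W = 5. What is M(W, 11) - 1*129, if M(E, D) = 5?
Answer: -124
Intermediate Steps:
M(W, 11) - 1*129 = 5 - 1*129 = 5 - 129 = -124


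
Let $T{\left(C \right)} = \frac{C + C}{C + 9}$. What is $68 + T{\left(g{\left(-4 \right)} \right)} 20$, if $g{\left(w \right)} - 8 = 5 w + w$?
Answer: $\frac{1116}{7} \approx 159.43$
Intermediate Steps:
$g{\left(w \right)} = 8 + 6 w$ ($g{\left(w \right)} = 8 + \left(5 w + w\right) = 8 + 6 w$)
$T{\left(C \right)} = \frac{2 C}{9 + C}$
$68 + T{\left(g{\left(-4 \right)} \right)} 20 = 68 + \frac{2 \left(8 + 6 \left(-4\right)\right)}{9 + \left(8 + 6 \left(-4\right)\right)} 20 = 68 + \frac{2 \left(8 - 24\right)}{9 + \left(8 - 24\right)} 20 = 68 + 2 \left(-16\right) \frac{1}{9 - 16} \cdot 20 = 68 + 2 \left(-16\right) \frac{1}{-7} \cdot 20 = 68 + 2 \left(-16\right) \left(- \frac{1}{7}\right) 20 = 68 + \frac{32}{7} \cdot 20 = 68 + \frac{640}{7} = \frac{1116}{7}$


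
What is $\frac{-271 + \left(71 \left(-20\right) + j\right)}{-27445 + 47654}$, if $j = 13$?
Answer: $- \frac{1678}{20209} \approx -0.083032$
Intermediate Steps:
$\frac{-271 + \left(71 \left(-20\right) + j\right)}{-27445 + 47654} = \frac{-271 + \left(71 \left(-20\right) + 13\right)}{-27445 + 47654} = \frac{-271 + \left(-1420 + 13\right)}{20209} = \left(-271 - 1407\right) \frac{1}{20209} = \left(-1678\right) \frac{1}{20209} = - \frac{1678}{20209}$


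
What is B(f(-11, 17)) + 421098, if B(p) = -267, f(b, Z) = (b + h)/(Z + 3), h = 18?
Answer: 420831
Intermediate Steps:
f(b, Z) = (18 + b)/(3 + Z) (f(b, Z) = (b + 18)/(Z + 3) = (18 + b)/(3 + Z))
B(f(-11, 17)) + 421098 = -267 + 421098 = 420831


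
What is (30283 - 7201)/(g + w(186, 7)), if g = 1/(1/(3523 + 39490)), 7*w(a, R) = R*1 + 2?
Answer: 80787/150550 ≈ 0.53661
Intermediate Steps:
w(a, R) = 2/7 + R/7 (w(a, R) = (R*1 + 2)/7 = (R + 2)/7 = (2 + R)/7 = 2/7 + R/7)
g = 43013 (g = 1/(1/43013) = 43013)
(30283 - 7201)/(g + w(186, 7)) = (30283 - 7201)/(43013 + (2/7 + (1/7)*7)) = 23082/(43013 + (2/7 + 1)) = 23082/(43013 + 9/7) = 23082/(301100/7) = 23082*(7/301100) = 80787/150550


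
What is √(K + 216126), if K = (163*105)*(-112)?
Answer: I*√1700754 ≈ 1304.1*I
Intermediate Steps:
K = -1916880 (K = 17115*(-112) = -1916880)
√(K + 216126) = √(-1916880 + 216126) = √(-1700754) = I*√1700754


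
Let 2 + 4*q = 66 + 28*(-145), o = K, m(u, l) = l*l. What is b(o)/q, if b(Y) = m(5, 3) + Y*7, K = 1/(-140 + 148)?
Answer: -79/7992 ≈ -0.0098849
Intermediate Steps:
K = ⅛ (K = 1/8 = ⅛ ≈ 0.12500)
m(u, l) = l²
o = ⅛ ≈ 0.12500
b(Y) = 9 + 7*Y (b(Y) = 3² + Y*7 = 9 + 7*Y)
q = -999 (q = -½ + (66 + 28*(-145))/4 = -½ + (66 - 4060)/4 = -½ + (¼)*(-3994) = -½ - 1997/2 = -999)
b(o)/q = (9 + 7*(⅛))/(-999) = (9 + 7/8)*(-1/999) = (79/8)*(-1/999) = -79/7992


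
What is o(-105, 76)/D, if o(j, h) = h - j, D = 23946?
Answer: 181/23946 ≈ 0.0075587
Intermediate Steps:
o(-105, 76)/D = (76 - 1*(-105))/23946 = (76 + 105)*(1/23946) = 181*(1/23946) = 181/23946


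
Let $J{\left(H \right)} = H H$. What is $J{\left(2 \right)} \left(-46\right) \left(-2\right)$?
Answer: $368$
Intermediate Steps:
$J{\left(H \right)} = H^{2}$
$J{\left(2 \right)} \left(-46\right) \left(-2\right) = 2^{2} \left(-46\right) \left(-2\right) = 4 \left(-46\right) \left(-2\right) = \left(-184\right) \left(-2\right) = 368$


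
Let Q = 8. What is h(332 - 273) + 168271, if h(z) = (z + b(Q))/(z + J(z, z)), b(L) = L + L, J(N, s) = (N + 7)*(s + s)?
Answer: 1320422612/7847 ≈ 1.6827e+5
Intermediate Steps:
J(N, s) = 2*s*(7 + N) (J(N, s) = (7 + N)*(2*s) = 2*s*(7 + N))
b(L) = 2*L
h(z) = (16 + z)/(z + 2*z*(7 + z)) (h(z) = (z + 2*8)/(z + 2*z*(7 + z)) = (z + 16)/(z + 2*z*(7 + z)) = (16 + z)/(z + 2*z*(7 + z)))
h(332 - 273) + 168271 = (16 + (332 - 273))/((332 - 273)*(15 + 2*(332 - 273))) + 168271 = (16 + 59)/(59*(15 + 2*59)) + 168271 = (1/59)*75/(15 + 118) + 168271 = (1/59)*75/133 + 168271 = (1/59)*(1/133)*75 + 168271 = 75/7847 + 168271 = 1320422612/7847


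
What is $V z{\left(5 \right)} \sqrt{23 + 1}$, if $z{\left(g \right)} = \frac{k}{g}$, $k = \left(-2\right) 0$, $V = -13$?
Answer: $0$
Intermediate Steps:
$k = 0$
$z{\left(g \right)} = 0$ ($z{\left(g \right)} = \frac{0}{g} = 0$)
$V z{\left(5 \right)} \sqrt{23 + 1} = \left(-13\right) 0 \sqrt{23 + 1} = 0 \sqrt{24} = 0 \cdot 2 \sqrt{6} = 0$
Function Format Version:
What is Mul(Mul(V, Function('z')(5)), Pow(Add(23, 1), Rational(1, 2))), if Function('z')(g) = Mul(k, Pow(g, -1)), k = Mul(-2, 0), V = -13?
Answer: 0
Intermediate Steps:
k = 0
Function('z')(g) = 0 (Function('z')(g) = Mul(0, Pow(g, -1)) = 0)
Mul(Mul(V, Function('z')(5)), Pow(Add(23, 1), Rational(1, 2))) = Mul(Mul(-13, 0), Pow(Add(23, 1), Rational(1, 2))) = Mul(0, Pow(24, Rational(1, 2))) = Mul(0, Mul(2, Pow(6, Rational(1, 2)))) = 0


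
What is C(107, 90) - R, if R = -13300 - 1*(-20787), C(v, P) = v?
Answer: -7380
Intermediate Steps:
R = 7487 (R = -13300 + 20787 = 7487)
C(107, 90) - R = 107 - 1*7487 = 107 - 7487 = -7380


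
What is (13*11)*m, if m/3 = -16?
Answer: -6864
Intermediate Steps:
m = -48 (m = 3*(-16) = -48)
(13*11)*m = (13*11)*(-48) = 143*(-48) = -6864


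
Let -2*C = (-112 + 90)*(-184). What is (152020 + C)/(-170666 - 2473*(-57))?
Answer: -149996/29705 ≈ -5.0495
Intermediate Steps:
C = -2024 (C = -(-112 + 90)*(-184)/2 = -(-11)*(-184) = -½*4048 = -2024)
(152020 + C)/(-170666 - 2473*(-57)) = (152020 - 2024)/(-170666 - 2473*(-57)) = 149996/(-170666 + 140961) = 149996/(-29705) = 149996*(-1/29705) = -149996/29705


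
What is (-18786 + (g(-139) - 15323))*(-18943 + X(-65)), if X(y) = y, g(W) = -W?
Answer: 645701760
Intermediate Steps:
(-18786 + (g(-139) - 15323))*(-18943 + X(-65)) = (-18786 + (-1*(-139) - 15323))*(-18943 - 65) = (-18786 + (139 - 15323))*(-19008) = (-18786 - 15184)*(-19008) = -33970*(-19008) = 645701760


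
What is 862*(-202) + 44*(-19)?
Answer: -174960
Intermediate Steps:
862*(-202) + 44*(-19) = -174124 - 836 = -174960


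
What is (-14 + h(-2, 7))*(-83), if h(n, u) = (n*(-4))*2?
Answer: -166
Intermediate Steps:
h(n, u) = -8*n (h(n, u) = -4*n*2 = -8*n)
(-14 + h(-2, 7))*(-83) = (-14 - 8*(-2))*(-83) = (-14 + 16)*(-83) = 2*(-83) = -166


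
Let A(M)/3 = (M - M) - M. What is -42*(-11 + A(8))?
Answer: 1470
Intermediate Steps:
A(M) = -3*M (A(M) = 3*((M - M) - M) = 3*(0 - M) = 3*(-M) = -3*M)
-42*(-11 + A(8)) = -42*(-11 - 3*8) = -42*(-11 - 24) = -42*(-35) = 1470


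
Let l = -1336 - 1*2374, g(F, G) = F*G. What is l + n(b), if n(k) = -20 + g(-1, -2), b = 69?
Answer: -3728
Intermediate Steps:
n(k) = -18 (n(k) = -20 - 1*(-2) = -20 + 2 = -18)
l = -3710 (l = -1336 - 2374 = -3710)
l + n(b) = -3710 - 18 = -3728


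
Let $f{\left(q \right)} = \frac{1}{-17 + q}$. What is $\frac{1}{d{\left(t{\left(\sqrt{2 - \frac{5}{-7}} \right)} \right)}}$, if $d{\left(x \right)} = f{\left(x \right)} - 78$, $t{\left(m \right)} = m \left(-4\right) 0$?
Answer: $- \frac{17}{1327} \approx -0.012811$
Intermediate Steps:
$t{\left(m \right)} = 0$ ($t{\left(m \right)} = - 4 m 0 = 0$)
$d{\left(x \right)} = -78 + \frac{1}{-17 + x}$ ($d{\left(x \right)} = \frac{1}{-17 + x} - 78 = -78 + \frac{1}{-17 + x}$)
$\frac{1}{d{\left(t{\left(\sqrt{2 - \frac{5}{-7}} \right)} \right)}} = \frac{1}{\frac{1}{-17 + 0} \left(1327 - 0\right)} = \frac{1}{\frac{1}{-17} \left(1327 + 0\right)} = \frac{1}{\left(- \frac{1}{17}\right) 1327} = \frac{1}{- \frac{1327}{17}} = - \frac{17}{1327}$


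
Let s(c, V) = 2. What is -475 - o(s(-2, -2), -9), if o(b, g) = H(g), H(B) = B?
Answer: -466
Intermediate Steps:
o(b, g) = g
-475 - o(s(-2, -2), -9) = -475 - 1*(-9) = -475 + 9 = -466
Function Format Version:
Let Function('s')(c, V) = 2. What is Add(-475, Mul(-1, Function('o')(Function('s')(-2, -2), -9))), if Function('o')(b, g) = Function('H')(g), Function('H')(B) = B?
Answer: -466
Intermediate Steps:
Function('o')(b, g) = g
Add(-475, Mul(-1, Function('o')(Function('s')(-2, -2), -9))) = Add(-475, Mul(-1, -9)) = Add(-475, 9) = -466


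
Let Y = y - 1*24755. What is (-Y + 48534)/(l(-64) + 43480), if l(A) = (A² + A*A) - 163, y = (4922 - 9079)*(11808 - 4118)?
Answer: 32040619/51509 ≈ 622.04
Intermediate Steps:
y = -31967330 (y = -4157*7690 = -31967330)
l(A) = -163 + 2*A² (l(A) = (A² + A²) - 163 = 2*A² - 163 = -163 + 2*A²)
Y = -31992085 (Y = -31967330 - 1*24755 = -31967330 - 24755 = -31992085)
(-Y + 48534)/(l(-64) + 43480) = (-1*(-31992085) + 48534)/((-163 + 2*(-64)²) + 43480) = (31992085 + 48534)/((-163 + 2*4096) + 43480) = 32040619/((-163 + 8192) + 43480) = 32040619/(8029 + 43480) = 32040619/51509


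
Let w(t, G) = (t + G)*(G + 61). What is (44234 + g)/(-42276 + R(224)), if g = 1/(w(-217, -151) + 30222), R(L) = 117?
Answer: -2801870029/2670435378 ≈ -1.0492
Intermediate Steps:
w(t, G) = (61 + G)*(G + t) (w(t, G) = (G + t)*(61 + G) = (61 + G)*(G + t))
g = 1/63342 (g = 1/(((-151)² + 61*(-151) + 61*(-217) - 151*(-217)) + 30222) = 1/((22801 - 9211 - 13237 + 32767) + 30222) = 1/(33120 + 30222) = 1/63342 ≈ 1.5787e-5)
(44234 + g)/(-42276 + R(224)) = (44234 + 1/63342)/(-42276 + 117) = (2801870029/63342)/(-42159) = (2801870029/63342)*(-1/42159) = -2801870029/2670435378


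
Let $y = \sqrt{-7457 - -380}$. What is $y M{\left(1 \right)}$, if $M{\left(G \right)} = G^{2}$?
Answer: $i \sqrt{7077} \approx 84.125 i$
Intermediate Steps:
$y = i \sqrt{7077}$ ($y = \sqrt{-7457 + 380} = \sqrt{-7077} = i \sqrt{7077} \approx 84.125 i$)
$y M{\left(1 \right)} = i \sqrt{7077} \cdot 1^{2} = i \sqrt{7077} \cdot 1 = i \sqrt{7077}$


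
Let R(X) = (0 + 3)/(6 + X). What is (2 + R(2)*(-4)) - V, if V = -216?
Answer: 433/2 ≈ 216.50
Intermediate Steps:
R(X) = 3/(6 + X)
(2 + R(2)*(-4)) - V = (2 + (3/(6 + 2))*(-4)) - 1*(-216) = (2 + (3/8)*(-4)) + 216 = (2 - 3/2) + 216 = ½ + 216 = 433/2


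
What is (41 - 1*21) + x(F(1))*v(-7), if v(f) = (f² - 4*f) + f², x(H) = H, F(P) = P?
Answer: 146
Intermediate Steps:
v(f) = -4*f + 2*f²
(41 - 1*21) + x(F(1))*v(-7) = (41 - 1*21) + 1*(2*(-7)*(-2 - 7)) = (41 - 21) + 1*(2*(-7)*(-9)) = 20 + 1*126 = 20 + 126 = 146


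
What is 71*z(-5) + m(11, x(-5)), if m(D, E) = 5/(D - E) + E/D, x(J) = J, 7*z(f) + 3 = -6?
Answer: -112639/1232 ≈ -91.428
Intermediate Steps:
z(f) = -9/7 (z(f) = -3/7 + (⅐)*(-6) = -3/7 - 6/7 = -9/7)
71*z(-5) + m(11, x(-5)) = 71*(-9/7) + (-1*(-5)² + 5*11 + 11*(-5))/(11*(11 - 1*(-5))) = -639/7 + (-1*25 + 55 - 55)/(11*(11 + 5)) = -639/7 + (1/11)*(-25 + 55 - 55)/16 = -639/7 + (1/11)*(1/16)*(-25) = -639/7 - 25/176 = -112639/1232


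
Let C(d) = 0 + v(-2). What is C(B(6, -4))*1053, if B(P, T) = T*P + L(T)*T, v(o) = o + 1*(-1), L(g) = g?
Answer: -3159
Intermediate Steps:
v(o) = -1 + o (v(o) = o - 1 = -1 + o)
B(P, T) = T**2 + P*T (B(P, T) = T*P + T*T = P*T + T**2 = T**2 + P*T)
C(d) = -3 (C(d) = 0 + (-1 - 2) = 0 - 3 = -3)
C(B(6, -4))*1053 = -3*1053 = -3159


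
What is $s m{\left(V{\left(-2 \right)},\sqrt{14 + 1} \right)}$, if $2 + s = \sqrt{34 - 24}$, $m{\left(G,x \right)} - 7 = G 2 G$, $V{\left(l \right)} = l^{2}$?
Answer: $-78 + 39 \sqrt{10} \approx 45.329$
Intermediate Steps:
$m{\left(G,x \right)} = 7 + 2 G^{2}$ ($m{\left(G,x \right)} = 7 + G 2 G = 7 + 2 G G = 7 + 2 G^{2}$)
$s = -2 + \sqrt{10}$ ($s = -2 + \sqrt{34 - 24} = -2 + \sqrt{10} \approx 1.1623$)
$s m{\left(V{\left(-2 \right)},\sqrt{14 + 1} \right)} = \left(-2 + \sqrt{10}\right) \left(7 + 2 \left(\left(-2\right)^{2}\right)^{2}\right) = \left(-2 + \sqrt{10}\right) \left(7 + 2 \cdot 4^{2}\right) = \left(-2 + \sqrt{10}\right) \left(7 + 2 \cdot 16\right) = \left(-2 + \sqrt{10}\right) \left(7 + 32\right) = \left(-2 + \sqrt{10}\right) 39 = -78 + 39 \sqrt{10}$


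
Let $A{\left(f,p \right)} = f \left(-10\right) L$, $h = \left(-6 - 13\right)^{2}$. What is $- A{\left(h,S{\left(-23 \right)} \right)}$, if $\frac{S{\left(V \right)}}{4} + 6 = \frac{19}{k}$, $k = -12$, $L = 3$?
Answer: $10830$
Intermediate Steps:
$S{\left(V \right)} = - \frac{91}{3}$ ($S{\left(V \right)} = -24 + 4 \frac{19}{-12} = -24 + 4 \cdot 19 \left(- \frac{1}{12}\right) = -24 + 4 \left(- \frac{19}{12}\right) = -24 - \frac{19}{3} = - \frac{91}{3}$)
$h = 361$ ($h = \left(-19\right)^{2} = 361$)
$A{\left(f,p \right)} = - 30 f$ ($A{\left(f,p \right)} = f \left(-10\right) 3 = - 10 f 3 = - 30 f$)
$- A{\left(h,S{\left(-23 \right)} \right)} = - \left(-30\right) 361 = \left(-1\right) \left(-10830\right) = 10830$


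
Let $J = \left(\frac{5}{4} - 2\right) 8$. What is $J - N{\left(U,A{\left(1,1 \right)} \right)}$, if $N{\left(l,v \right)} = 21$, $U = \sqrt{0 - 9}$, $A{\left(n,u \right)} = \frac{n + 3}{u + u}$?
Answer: $-27$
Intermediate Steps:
$A{\left(n,u \right)} = \frac{3 + n}{2 u}$
$U = 3 i$ ($U = \sqrt{-9} = 3 i \approx 3.0 i$)
$J = -6$ ($J = \left(5 \cdot \frac{1}{4} - 2\right) 8 = \left(\frac{5}{4} - 2\right) 8 = \left(- \frac{3}{4}\right) 8 = -6$)
$J - N{\left(U,A{\left(1,1 \right)} \right)} = -6 - 21 = -27$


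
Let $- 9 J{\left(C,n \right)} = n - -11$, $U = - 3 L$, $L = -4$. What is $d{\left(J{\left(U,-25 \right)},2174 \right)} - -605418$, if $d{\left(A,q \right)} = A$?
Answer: $\frac{5448776}{9} \approx 6.0542 \cdot 10^{5}$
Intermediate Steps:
$U = 12$ ($U = \left(-3\right) \left(-4\right) = 12$)
$J{\left(C,n \right)} = - \frac{11}{9} - \frac{n}{9}$ ($J{\left(C,n \right)} = - \frac{n - -11}{9} = - \frac{n + 11}{9} = - \frac{11 + n}{9} = - \frac{11}{9} - \frac{n}{9}$)
$d{\left(J{\left(U,-25 \right)},2174 \right)} - -605418 = \left(- \frac{11}{9} - - \frac{25}{9}\right) - -605418 = \left(- \frac{11}{9} + \frac{25}{9}\right) + 605418 = \frac{14}{9} + 605418 = \frac{5448776}{9}$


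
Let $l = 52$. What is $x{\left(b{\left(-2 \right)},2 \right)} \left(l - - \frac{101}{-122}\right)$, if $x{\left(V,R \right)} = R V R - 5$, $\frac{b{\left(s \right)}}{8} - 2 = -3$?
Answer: $- \frac{230991}{122} \approx -1893.4$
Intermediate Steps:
$b{\left(s \right)} = -8$ ($b{\left(s \right)} = 16 + 8 \left(-3\right) = 16 - 24 = -8$)
$x{\left(V,R \right)} = -5 + V R^{2}$ ($x{\left(V,R \right)} = V R^{2} - 5 = -5 + V R^{2}$)
$x{\left(b{\left(-2 \right)},2 \right)} \left(l - - \frac{101}{-122}\right) = \left(-5 - 8 \cdot 2^{2}\right) \left(52 - - \frac{101}{-122}\right) = \left(-5 - 32\right) \left(52 - \left(-101\right) \left(- \frac{1}{122}\right)\right) = \left(-5 - 32\right) \left(52 - \frac{101}{122}\right) = - 37 \left(52 - \frac{101}{122}\right) = \left(-37\right) \frac{6243}{122} = - \frac{230991}{122}$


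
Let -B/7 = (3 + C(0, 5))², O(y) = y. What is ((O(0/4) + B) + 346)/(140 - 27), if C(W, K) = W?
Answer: 283/113 ≈ 2.5044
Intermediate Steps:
B = -63 (B = -7*(3 + 0)² = -7*3² = -7*9 = -63)
((O(0/4) + B) + 346)/(140 - 27) = ((0/4 - 63) + 346)/(140 - 27) = ((0*(¼) - 63) + 346)/113 = ((0 - 63) + 346)*(1/113) = (-63 + 346)*(1/113) = 283*(1/113) = 283/113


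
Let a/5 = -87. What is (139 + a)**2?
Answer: 87616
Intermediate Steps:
a = -435 (a = 5*(-87) = -435)
(139 + a)**2 = (139 - 435)**2 = (-296)**2 = 87616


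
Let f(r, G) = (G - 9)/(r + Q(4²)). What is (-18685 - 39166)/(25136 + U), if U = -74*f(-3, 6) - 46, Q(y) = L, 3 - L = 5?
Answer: -289255/125228 ≈ -2.3098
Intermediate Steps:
L = -2 (L = 3 - 1*5 = 3 - 5 = -2)
Q(y) = -2
f(r, G) = (-9 + G)/(-2 + r) (f(r, G) = (G - 9)/(r - 2) = (-9 + G)/(-2 + r))
U = -452/5 (U = -74*(-9 + 6)/(-2 - 3) - 46 = -74*(-3)/(-5) - 46 = -(-74)*(-3)/5 - 46 = -74*⅗ - 46 = -222/5 - 46 = -452/5 ≈ -90.400)
(-18685 - 39166)/(25136 + U) = (-18685 - 39166)/(25136 - 452/5) = -57851/125228/5 = -57851*5/125228 = -289255/125228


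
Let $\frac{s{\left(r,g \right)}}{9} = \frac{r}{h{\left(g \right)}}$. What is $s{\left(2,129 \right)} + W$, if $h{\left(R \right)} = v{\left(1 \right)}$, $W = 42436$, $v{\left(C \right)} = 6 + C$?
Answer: $\frac{297070}{7} \approx 42439.0$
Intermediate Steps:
$h{\left(R \right)} = 7$ ($h{\left(R \right)} = 6 + 1 = 7$)
$s{\left(r,g \right)} = \frac{9 r}{7}$ ($s{\left(r,g \right)} = 9 \frac{r}{7} = \frac{9 r}{7}$)
$s{\left(2,129 \right)} + W = \frac{9}{7} \cdot 2 + 42436 = \frac{18}{7} + 42436 = \frac{297070}{7}$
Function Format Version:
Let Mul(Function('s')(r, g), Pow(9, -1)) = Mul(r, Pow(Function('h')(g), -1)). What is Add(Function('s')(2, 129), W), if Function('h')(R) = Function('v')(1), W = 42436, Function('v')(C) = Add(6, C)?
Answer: Rational(297070, 7) ≈ 42439.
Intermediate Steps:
Function('h')(R) = 7 (Function('h')(R) = Add(6, 1) = 7)
Function('s')(r, g) = Mul(Rational(9, 7), r) (Function('s')(r, g) = Mul(9, Mul(r, Pow(7, -1))) = Mul(9, Mul(r, Rational(1, 7))) = Mul(9, Mul(Rational(1, 7), r)) = Mul(Rational(9, 7), r))
Add(Function('s')(2, 129), W) = Add(Mul(Rational(9, 7), 2), 42436) = Add(Rational(18, 7), 42436) = Rational(297070, 7)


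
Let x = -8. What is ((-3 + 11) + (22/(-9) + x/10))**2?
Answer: 45796/2025 ≈ 22.615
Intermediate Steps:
((-3 + 11) + (22/(-9) + x/10))**2 = ((-3 + 11) + (22/(-9) - 8/10))**2 = (8 + (22*(-1/9) - 8*1/10))**2 = (8 + (-22/9 - 4/5))**2 = (8 - 146/45)**2 = (214/45)**2 = 45796/2025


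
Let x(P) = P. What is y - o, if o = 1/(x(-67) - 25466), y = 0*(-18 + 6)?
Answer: 1/25533 ≈ 3.9165e-5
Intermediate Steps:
y = 0 (y = 0*(-12) = 0)
o = -1/25533 (o = 1/(-67 - 25466) = 1/(-25533) = -1/25533 ≈ -3.9165e-5)
y - o = 0 - 1*(-1/25533) = 0 + 1/25533 = 1/25533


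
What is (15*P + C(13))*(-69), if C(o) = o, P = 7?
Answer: -8142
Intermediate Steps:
(15*P + C(13))*(-69) = (15*7 + 13)*(-69) = (105 + 13)*(-69) = 118*(-69) = -8142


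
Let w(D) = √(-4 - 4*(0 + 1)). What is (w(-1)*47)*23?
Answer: 2162*I*√2 ≈ 3057.5*I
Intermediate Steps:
w(D) = 2*I*√2 (w(D) = √(-4 - 4*1) = √(-4 - 4) = √(-8) = 2*I*√2)
(w(-1)*47)*23 = ((2*I*√2)*47)*23 = (94*I*√2)*23 = 2162*I*√2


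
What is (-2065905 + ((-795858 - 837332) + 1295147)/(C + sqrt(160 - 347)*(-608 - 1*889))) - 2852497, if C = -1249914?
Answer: (-2454282598*sqrt(187) + 2049193059795*I)/(-416638*I + 499*sqrt(187)) ≈ -4.9184e+6 - 0.0044556*I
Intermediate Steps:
(-2065905 + ((-795858 - 837332) + 1295147)/(C + sqrt(160 - 347)*(-608 - 1*889))) - 2852497 = (-2065905 + ((-795858 - 837332) + 1295147)/(-1249914 + sqrt(160 - 347)*(-608 - 1*889))) - 2852497 = (-2065905 + (-1633190 + 1295147)/(-1249914 + sqrt(-187)*(-608 - 889))) - 2852497 = (-2065905 - 338043/(-1249914 + (I*sqrt(187))*(-1497))) - 2852497 = (-2065905 - 338043/(-1249914 - 1497*I*sqrt(187))) - 2852497 = -4918402 - 338043/(-1249914 - 1497*I*sqrt(187))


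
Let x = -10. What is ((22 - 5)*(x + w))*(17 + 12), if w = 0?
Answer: -4930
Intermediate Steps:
((22 - 5)*(x + w))*(17 + 12) = ((22 - 5)*(-10 + 0))*(17 + 12) = (17*(-10))*29 = -170*29 = -4930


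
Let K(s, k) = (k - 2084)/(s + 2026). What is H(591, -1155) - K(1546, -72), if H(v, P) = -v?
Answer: -527224/893 ≈ -590.40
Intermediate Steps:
K(s, k) = (-2084 + k)/(2026 + s)
H(591, -1155) - K(1546, -72) = -1*591 - (-2084 - 72)/(2026 + 1546) = -591 - (-2156)/3572 = -591 - 1*(-539/893) = -591 + 539/893 = -527224/893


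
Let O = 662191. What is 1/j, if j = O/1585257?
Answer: 1585257/662191 ≈ 2.3940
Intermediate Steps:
j = 662191/1585257 ≈ 0.41772
1/j = 1/(662191/1585257) = 1585257/662191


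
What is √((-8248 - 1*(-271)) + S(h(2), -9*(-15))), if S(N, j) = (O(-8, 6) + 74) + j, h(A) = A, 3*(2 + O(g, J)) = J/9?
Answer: 2*I*√17482/3 ≈ 88.146*I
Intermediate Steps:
O(g, J) = -2 + J/27 (O(g, J) = -2 + (J/9)/3 = -2 + J/27)
S(N, j) = 650/9 + j (S(N, j) = ((-2 + (1/27)*6) + 74) + j = ((-2 + 2/9) + 74) + j = (-16/9 + 74) + j = 650/9 + j)
√((-8248 - 1*(-271)) + S(h(2), -9*(-15))) = √((-8248 - 1*(-271)) + (650/9 - 9*(-15))) = √((-8248 + 271) + (650/9 + 135)) = √(-7977 + 1865/9) = √(-69928/9) = 2*I*√17482/3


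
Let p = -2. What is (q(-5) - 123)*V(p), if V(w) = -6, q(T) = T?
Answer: 768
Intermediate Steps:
(q(-5) - 123)*V(p) = (-5 - 123)*(-6) = -128*(-6) = 768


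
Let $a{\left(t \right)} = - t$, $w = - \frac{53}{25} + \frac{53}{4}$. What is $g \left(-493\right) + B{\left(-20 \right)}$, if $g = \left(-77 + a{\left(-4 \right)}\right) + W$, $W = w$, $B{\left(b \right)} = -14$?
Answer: $\frac{3048791}{100} \approx 30488.0$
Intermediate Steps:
$w = \frac{1113}{100}$ ($w = \left(-53\right) \frac{1}{25} + 53 \cdot \frac{1}{4} = - \frac{53}{25} + \frac{53}{4} = \frac{1113}{100} \approx 11.13$)
$W = \frac{1113}{100} \approx 11.13$
$g = - \frac{6187}{100}$ ($g = \left(-77 - -4\right) + \frac{1113}{100} = \left(-77 + 4\right) + \frac{1113}{100} = -73 + \frac{1113}{100} = - \frac{6187}{100} \approx -61.87$)
$g \left(-493\right) + B{\left(-20 \right)} = \left(- \frac{6187}{100}\right) \left(-493\right) - 14 = \frac{3050191}{100} - 14 = \frac{3048791}{100}$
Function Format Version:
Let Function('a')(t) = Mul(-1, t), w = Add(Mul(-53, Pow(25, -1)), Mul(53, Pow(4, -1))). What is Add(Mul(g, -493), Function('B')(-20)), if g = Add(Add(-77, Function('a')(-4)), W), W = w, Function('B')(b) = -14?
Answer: Rational(3048791, 100) ≈ 30488.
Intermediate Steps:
w = Rational(1113, 100) (w = Add(Mul(-53, Rational(1, 25)), Mul(53, Rational(1, 4))) = Add(Rational(-53, 25), Rational(53, 4)) = Rational(1113, 100) ≈ 11.130)
W = Rational(1113, 100) ≈ 11.130
g = Rational(-6187, 100) (g = Add(Add(-77, Mul(-1, -4)), Rational(1113, 100)) = Add(Add(-77, 4), Rational(1113, 100)) = Add(-73, Rational(1113, 100)) = Rational(-6187, 100) ≈ -61.870)
Add(Mul(g, -493), Function('B')(-20)) = Add(Mul(Rational(-6187, 100), -493), -14) = Add(Rational(3050191, 100), -14) = Rational(3048791, 100)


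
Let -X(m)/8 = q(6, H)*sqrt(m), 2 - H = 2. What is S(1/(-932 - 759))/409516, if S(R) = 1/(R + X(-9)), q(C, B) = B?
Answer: -1691/409516 ≈ -0.0041293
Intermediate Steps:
H = 0 (H = 2 - 1*2 = 2 - 2 = 0)
X(m) = 0 (X(m) = -0*sqrt(m) = -8*0 = 0)
S(R) = 1/R (S(R) = 1/(R + 0) = 1/R)
S(1/(-932 - 759))/409516 = 1/(1/(-932 - 759)*409516) = (1/409516)/1/(-1691) = (1/409516)/(-1/1691) = -1691*1/409516 = -1691/409516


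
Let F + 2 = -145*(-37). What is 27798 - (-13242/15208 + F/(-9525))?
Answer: 2013460169077/72428100 ≈ 27799.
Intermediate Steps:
F = 5363 (F = -2 - 145*(-37) = -2 + 5365 = 5363)
27798 - (-13242/15208 + F/(-9525)) = 27798 - (-13242/15208 + 5363/(-9525)) = 27798 - (-13242*1/15208 + 5363*(-1/9525)) = 27798 - (-6621/7604 - 5363/9525) = 27798 - 1*(-103845277/72428100) = 27798 + 103845277/72428100 = 2013460169077/72428100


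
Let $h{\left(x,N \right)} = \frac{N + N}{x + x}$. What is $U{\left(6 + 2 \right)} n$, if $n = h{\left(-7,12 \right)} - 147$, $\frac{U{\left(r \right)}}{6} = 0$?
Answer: $0$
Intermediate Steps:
$h{\left(x,N \right)} = \frac{N}{x}$ ($h{\left(x,N \right)} = \frac{2 N}{2 x} = 2 N \frac{1}{2 x} = \frac{N}{x}$)
$U{\left(r \right)} = 0$ ($U{\left(r \right)} = 6 \cdot 0 = 0$)
$n = - \frac{1041}{7}$ ($n = \frac{12}{-7} - 147 = 12 \left(- \frac{1}{7}\right) - 147 = - \frac{12}{7} - 147 = - \frac{1041}{7} \approx -148.71$)
$U{\left(6 + 2 \right)} n = 0 \left(- \frac{1041}{7}\right) = 0$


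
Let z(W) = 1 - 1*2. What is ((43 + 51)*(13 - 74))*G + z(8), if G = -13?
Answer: 74541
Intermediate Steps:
z(W) = -1 (z(W) = 1 - 2 = -1)
((43 + 51)*(13 - 74))*G + z(8) = ((43 + 51)*(13 - 74))*(-13) - 1 = (94*(-61))*(-13) - 1 = -5734*(-13) - 1 = 74542 - 1 = 74541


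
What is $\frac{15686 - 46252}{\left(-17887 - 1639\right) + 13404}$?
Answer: $\frac{15283}{3061} \approx 4.9928$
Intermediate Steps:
$\frac{15686 - 46252}{\left(-17887 - 1639\right) + 13404} = - \frac{30566}{\left(-17887 - 1639\right) + 13404} = - \frac{30566}{-19526 + 13404} = - \frac{30566}{-6122} = \left(-30566\right) \left(- \frac{1}{6122}\right) = \frac{15283}{3061}$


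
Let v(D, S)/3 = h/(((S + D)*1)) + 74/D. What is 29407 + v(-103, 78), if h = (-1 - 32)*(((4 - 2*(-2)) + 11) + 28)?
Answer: 76196734/2575 ≈ 29591.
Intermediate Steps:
h = -1551 (h = -33*(((4 + 4) + 11) + 28) = -33*((8 + 11) + 28) = -33*(19 + 28) = -33*47 = -1551)
v(D, S) = -4653/(D + S) + 222/D (v(D, S) = 3*(-1551/(S + D) + 74/D) = 3*(-1551/(D + S) + 74/D) = -4653/(D + S) + 222/D)
29407 + v(-103, 78) = 29407 + 3*(-1477*(-103) + 74*78)/(-103*(-103 + 78)) = 29407 + 3*(-1/103)*(152131 + 5772)/(-25) = 29407 + 3*(-1/103)*(-1/25)*157903 = 29407 + 473709/2575 = 76196734/2575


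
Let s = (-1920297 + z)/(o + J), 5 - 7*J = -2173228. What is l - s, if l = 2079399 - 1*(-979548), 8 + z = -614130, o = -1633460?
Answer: 28328850659644/9260987 ≈ 3.0589e+6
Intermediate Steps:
J = 2173233/7 (J = 5/7 - 1/7*(-2173228) = 5/7 + 2173228/7 = 2173233/7 ≈ 3.1046e+5)
z = -614138 (z = -8 - 614130 = -614138)
l = 3058947 (l = 2079399 + 979548 = 3058947)
s = 17741045/9260987 (s = (-1920297 - 614138)/(-1633460 + 2173233/7) = -2534435/(-9260987/7) = -2534435*(-7/9260987) = 17741045/9260987 ≈ 1.9157)
l - s = 3058947 - 1*17741045/9260987 = 3058947 - 17741045/9260987 = 28328850659644/9260987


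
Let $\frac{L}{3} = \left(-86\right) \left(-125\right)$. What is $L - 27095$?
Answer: $5155$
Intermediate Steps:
$L = 32250$ ($L = 3 \left(\left(-86\right) \left(-125\right)\right) = 3 \cdot 10750 = 32250$)
$L - 27095 = 32250 - 27095 = 5155$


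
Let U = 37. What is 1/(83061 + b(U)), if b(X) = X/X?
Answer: 1/83062 ≈ 1.2039e-5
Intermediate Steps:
b(X) = 1
1/(83061 + b(U)) = 1/(83061 + 1) = 1/83062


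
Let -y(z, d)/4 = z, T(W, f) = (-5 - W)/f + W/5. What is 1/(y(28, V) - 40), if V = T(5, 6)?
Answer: -1/152 ≈ -0.0065789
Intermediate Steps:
T(W, f) = W/5 + (-5 - W)/f (T(W, f) = (-5 - W)/f + W*(⅕) = (-5 - W)/f + W/5 = W/5 + (-5 - W)/f)
V = -⅔ (V = (-5 - 1*5 + (⅕)*5*6)/6 = (-5 - 5 + 6)/6 = (⅙)*(-4) = -⅔ ≈ -0.66667)
y(z, d) = -4*z
1/(y(28, V) - 40) = 1/(-4*28 - 40) = 1/(-112 - 40) = 1/(-152) = -1/152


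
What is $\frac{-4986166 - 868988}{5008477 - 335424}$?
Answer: $- \frac{5855154}{4673053} \approx -1.253$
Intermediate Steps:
$\frac{-4986166 - 868988}{5008477 - 335424} = - \frac{5855154}{4673053}$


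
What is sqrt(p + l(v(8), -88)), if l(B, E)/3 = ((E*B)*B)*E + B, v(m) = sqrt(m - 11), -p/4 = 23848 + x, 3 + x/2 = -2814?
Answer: sqrt(-142552 + 3*I*sqrt(3)) ≈ 0.007 + 377.56*I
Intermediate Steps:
x = -5634 (x = -6 + 2*(-2814) = -6 - 5628 = -5634)
p = -72856 (p = -4*(23848 - 5634) = -4*18214 = -72856)
v(m) = sqrt(-11 + m)
l(B, E) = 3*B + 3*B**2*E**2 (l(B, E) = 3*(((E*B)*B)*E + B) = 3*(((B*E)*B)*E + B) = 3*((E*B**2)*E + B) = 3*(B**2*E**2 + B) = 3*(B + B**2*E**2) = 3*B + 3*B**2*E**2)
sqrt(p + l(v(8), -88)) = sqrt(-72856 + 3*sqrt(-11 + 8)*(1 + sqrt(-11 + 8)*(-88)**2)) = sqrt(-72856 + 3*sqrt(-3)*(1 + sqrt(-3)*7744)) = sqrt(-72856 + 3*(I*sqrt(3))*(1 + (I*sqrt(3))*7744)) = sqrt(-72856 + 3*(I*sqrt(3))*(1 + 7744*I*sqrt(3))) = sqrt(-72856 + 3*I*sqrt(3)*(1 + 7744*I*sqrt(3)))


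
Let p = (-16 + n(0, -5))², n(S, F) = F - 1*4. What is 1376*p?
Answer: 860000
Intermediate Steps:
n(S, F) = -4 + F (n(S, F) = F - 4 = -4 + F)
p = 625 (p = (-16 + (-4 - 5))² = (-16 - 9)² = (-25)² = 625)
1376*p = 1376*625 = 860000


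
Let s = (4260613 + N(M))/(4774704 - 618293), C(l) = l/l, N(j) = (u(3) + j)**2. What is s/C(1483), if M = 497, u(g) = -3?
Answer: 4504649/4156411 ≈ 1.0838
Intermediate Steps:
N(j) = (-3 + j)**2
C(l) = 1
s = 4504649/4156411 (s = (4260613 + (-3 + 497)**2)/(4774704 - 618293) = (4260613 + 494**2)/4156411 = (4260613 + 244036)*(1/4156411) = 4504649*(1/4156411) = 4504649/4156411 ≈ 1.0838)
s/C(1483) = (4504649/4156411)/1 = (4504649/4156411)*1 = 4504649/4156411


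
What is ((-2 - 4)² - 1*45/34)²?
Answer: 1390041/1156 ≈ 1202.5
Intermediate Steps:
((-2 - 4)² - 1*45/34)² = ((-6)² - 45*1/34)² = (36 - 45/34)² = (1179/34)² = 1390041/1156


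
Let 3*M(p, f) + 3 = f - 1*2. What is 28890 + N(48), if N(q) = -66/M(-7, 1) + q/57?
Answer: 1099733/38 ≈ 28940.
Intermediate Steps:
M(p, f) = -5/3 + f/3 (M(p, f) = -1 + (f - 1*2)/3 = -1 + (f - 2)/3 = -1 + (-2 + f)/3 = -1 + (-⅔ + f/3) = -5/3 + f/3)
N(q) = 99/2 + q/57 (N(q) = -66/(-5/3 + (⅓)*1) + q/57 = -66/(-5/3 + ⅓) + q*(1/57) = -66/(-4/3) + q/57 = -66*(-¾) + q/57 = 99/2 + q/57)
28890 + N(48) = 28890 + (99/2 + (1/57)*48) = 28890 + (99/2 + 16/19) = 28890 + 1913/38 = 1099733/38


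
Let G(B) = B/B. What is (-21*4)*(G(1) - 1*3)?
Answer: 168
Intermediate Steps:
G(B) = 1
(-21*4)*(G(1) - 1*3) = (-21*4)*(1 - 1*3) = -84*(1 - 3) = -84*(-2) = 168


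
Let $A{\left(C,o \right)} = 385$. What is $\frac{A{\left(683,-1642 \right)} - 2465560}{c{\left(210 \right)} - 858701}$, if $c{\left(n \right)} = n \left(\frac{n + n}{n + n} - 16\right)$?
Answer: $\frac{2465175}{861851} \approx 2.8603$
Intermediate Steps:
$c{\left(n \right)} = - 15 n$ ($c{\left(n \right)} = n \left(\frac{2 n}{2 n} - 16\right) = n \left(2 n \frac{1}{2 n} - 16\right) = n \left(1 - 16\right) = n \left(-15\right) = - 15 n$)
$\frac{A{\left(683,-1642 \right)} - 2465560}{c{\left(210 \right)} - 858701} = \frac{385 - 2465560}{\left(-15\right) 210 - 858701} = \frac{385 - 2465560}{-3150 - 858701} = \frac{385 - 2465560}{-861851} = \left(-2465175\right) \left(- \frac{1}{861851}\right) = \frac{2465175}{861851}$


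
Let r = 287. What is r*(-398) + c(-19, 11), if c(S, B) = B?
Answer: -114215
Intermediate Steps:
r*(-398) + c(-19, 11) = 287*(-398) + 11 = -114226 + 11 = -114215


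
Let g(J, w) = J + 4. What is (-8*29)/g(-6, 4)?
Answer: 116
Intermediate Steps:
g(J, w) = 4 + J
(-8*29)/g(-6, 4) = (-8*29)/(4 - 6) = -232/(-2) = -232*(-1/2) = 116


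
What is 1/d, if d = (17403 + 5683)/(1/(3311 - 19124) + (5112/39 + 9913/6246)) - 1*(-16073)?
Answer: 18926488099/307499004773423 ≈ 6.1550e-5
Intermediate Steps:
d = 307499004773423/18926488099 (d = 23086/(1/(-15813) + (5112*(1/39) + 9913*(1/6246))) + 16073 = 23086/(-1/15813 + (1704/13 + 9913/6246)) + 16073 = 23086/(-1/15813 + 10772053/81198) + 16073 = 23086/(18926488099/142664886) + 16073 = 23086*(142664886/18926488099) + 16073 = 3293561558196/18926488099 + 16073 = 307499004773423/18926488099 ≈ 16247.)
1/d = 1/(307499004773423/18926488099) = 18926488099/307499004773423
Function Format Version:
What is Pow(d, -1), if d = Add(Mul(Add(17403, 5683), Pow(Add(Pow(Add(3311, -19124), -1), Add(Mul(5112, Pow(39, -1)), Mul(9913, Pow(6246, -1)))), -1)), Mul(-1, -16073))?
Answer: Rational(18926488099, 307499004773423) ≈ 6.1550e-5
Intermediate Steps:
d = Rational(307499004773423, 18926488099) (d = Add(Mul(23086, Pow(Add(Pow(-15813, -1), Add(Mul(5112, Rational(1, 39)), Mul(9913, Rational(1, 6246)))), -1)), 16073) = Add(Mul(23086, Pow(Add(Rational(-1, 15813), Add(Rational(1704, 13), Rational(9913, 6246))), -1)), 16073) = Add(Mul(23086, Pow(Add(Rational(-1, 15813), Rational(10772053, 81198)), -1)), 16073) = Add(Mul(23086, Pow(Rational(18926488099, 142664886), -1)), 16073) = Add(Mul(23086, Rational(142664886, 18926488099)), 16073) = Add(Rational(3293561558196, 18926488099), 16073) = Rational(307499004773423, 18926488099) ≈ 16247.)
Pow(d, -1) = Pow(Rational(307499004773423, 18926488099), -1) = Rational(18926488099, 307499004773423)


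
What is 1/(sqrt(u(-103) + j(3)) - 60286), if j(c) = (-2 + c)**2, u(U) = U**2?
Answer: -30143/1817195593 - sqrt(10610)/3634391186 ≈ -1.6616e-5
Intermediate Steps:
1/(sqrt(u(-103) + j(3)) - 60286) = 1/(sqrt((-103)**2 + (-2 + 3)**2) - 60286) = 1/(sqrt(10609 + 1**2) - 60286) = 1/(sqrt(10609 + 1) - 60286) = 1/(sqrt(10610) - 60286) = 1/(-60286 + sqrt(10610))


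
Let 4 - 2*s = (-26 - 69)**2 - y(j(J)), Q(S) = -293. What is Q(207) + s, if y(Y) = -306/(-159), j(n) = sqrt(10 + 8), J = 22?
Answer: -509069/106 ≈ -4802.5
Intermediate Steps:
j(n) = 3*sqrt(2) (j(n) = sqrt(18) = 3*sqrt(2))
y(Y) = 102/53 (y(Y) = -306*(-1/159) = 102/53)
s = -478011/106 (s = 2 - ((-26 - 69)**2 - 1*102/53)/2 = 2 - ((-95)**2 - 102/53)/2 = 2 - (9025 - 102/53)/2 = 2 - 1/2*478223/53 = 2 - 478223/106 = -478011/106 ≈ -4509.5)
Q(207) + s = -293 - 478011/106 = -509069/106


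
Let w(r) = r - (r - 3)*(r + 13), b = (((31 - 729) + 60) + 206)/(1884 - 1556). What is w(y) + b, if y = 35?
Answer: -61595/41 ≈ -1502.3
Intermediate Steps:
b = -54/41 (b = ((-698 + 60) + 206)/328 = (-638 + 206)*(1/328) = -432*1/328 = -54/41 ≈ -1.3171)
w(r) = r - (-3 + r)*(13 + r)
w(y) + b = (39 - 1*35² - 9*35) - 54/41 = (39 - 1*1225 - 315) - 54/41 = (39 - 1225 - 315) - 54/41 = -1501 - 54/41 = -61595/41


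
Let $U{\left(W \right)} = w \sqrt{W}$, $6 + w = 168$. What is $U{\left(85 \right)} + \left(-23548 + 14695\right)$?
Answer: $-8853 + 162 \sqrt{85} \approx -7359.4$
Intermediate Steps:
$w = 162$ ($w = -6 + 168 = 162$)
$U{\left(W \right)} = 162 \sqrt{W}$
$U{\left(85 \right)} + \left(-23548 + 14695\right) = 162 \sqrt{85} + \left(-23548 + 14695\right) = 162 \sqrt{85} - 8853 = -8853 + 162 \sqrt{85}$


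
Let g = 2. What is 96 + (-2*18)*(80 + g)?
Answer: -2856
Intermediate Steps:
96 + (-2*18)*(80 + g) = 96 + (-2*18)*(80 + 2) = 96 - 36*82 = 96 - 2952 = -2856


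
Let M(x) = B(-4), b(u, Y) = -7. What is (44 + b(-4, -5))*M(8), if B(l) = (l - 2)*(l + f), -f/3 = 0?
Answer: 888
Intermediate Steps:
f = 0 (f = -3*0 = 0)
B(l) = l*(-2 + l) (B(l) = (l - 2)*(l + 0) = (-2 + l)*l = l*(-2 + l))
M(x) = 24 (M(x) = -4*(-2 - 4) = -4*(-6) = 24)
(44 + b(-4, -5))*M(8) = (44 - 7)*24 = 37*24 = 888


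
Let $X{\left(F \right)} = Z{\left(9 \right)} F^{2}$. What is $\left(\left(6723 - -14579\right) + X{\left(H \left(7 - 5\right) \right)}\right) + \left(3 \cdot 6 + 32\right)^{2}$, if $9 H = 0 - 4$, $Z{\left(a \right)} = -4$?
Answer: $\frac{1927706}{81} \approx 23799.0$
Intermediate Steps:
$H = - \frac{4}{9}$ ($H = \frac{0 - 4}{9} = \frac{1}{9} \left(-4\right) = - \frac{4}{9} \approx -0.44444$)
$X{\left(F \right)} = - 4 F^{2}$
$\left(\left(6723 - -14579\right) + X{\left(H \left(7 - 5\right) \right)}\right) + \left(3 \cdot 6 + 32\right)^{2} = \left(\left(6723 - -14579\right) - 4 \left(- \frac{4 \left(7 - 5\right)}{9}\right)^{2}\right) + \left(3 \cdot 6 + 32\right)^{2} = \left(\left(6723 + 14579\right) - 4 \left(\left(- \frac{4}{9}\right) 2\right)^{2}\right) + \left(18 + 32\right)^{2} = \left(21302 - 4 \left(- \frac{8}{9}\right)^{2}\right) + 50^{2} = \left(21302 - \frac{256}{81}\right) + 2500 = \frac{1725206}{81} + 2500 = \frac{1927706}{81}$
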